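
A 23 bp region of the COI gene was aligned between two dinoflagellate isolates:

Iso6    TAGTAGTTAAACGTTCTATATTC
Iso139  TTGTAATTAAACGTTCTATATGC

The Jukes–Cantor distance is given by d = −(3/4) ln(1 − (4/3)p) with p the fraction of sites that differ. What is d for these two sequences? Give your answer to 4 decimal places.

0.1433

The sequences differ at positions 2 (A/T), 6 (G/A), 22 (T/G).
p = 3/23 = 0.130435.
d = −0.75 · ln(1 − (4/3)·0.130435) = −0.75 · ln(0.826087) = −0.75 · (-0.191055) = 0.1433.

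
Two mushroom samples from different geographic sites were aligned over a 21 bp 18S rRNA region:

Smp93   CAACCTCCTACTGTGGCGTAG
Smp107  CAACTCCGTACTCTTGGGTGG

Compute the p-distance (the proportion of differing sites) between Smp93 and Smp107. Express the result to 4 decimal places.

Differing sites — 5:C/T; 6:T/C; 8:C/G; 13:G/C; 15:G/T; 17:C/G; 20:A/G.
There are 7 differences over 21 sites, so p = 7/21 = 0.3333.

0.3333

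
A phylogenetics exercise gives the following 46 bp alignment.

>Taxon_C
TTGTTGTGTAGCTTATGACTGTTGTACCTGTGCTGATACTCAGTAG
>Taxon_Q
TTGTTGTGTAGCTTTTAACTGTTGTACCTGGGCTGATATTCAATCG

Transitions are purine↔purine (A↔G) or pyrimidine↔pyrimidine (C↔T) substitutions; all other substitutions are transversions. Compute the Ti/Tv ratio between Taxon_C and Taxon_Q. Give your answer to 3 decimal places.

1.000

Differing sites — 15:A/T (Tv); 17:G/A (Ti); 31:T/G (Tv); 39:C/T (Ti); 43:G/A (Ti); 45:A/C (Tv).
Of the 6 differences, 3 transitions and 3 transversions, so Ti/Tv = 3/3 = 1.000.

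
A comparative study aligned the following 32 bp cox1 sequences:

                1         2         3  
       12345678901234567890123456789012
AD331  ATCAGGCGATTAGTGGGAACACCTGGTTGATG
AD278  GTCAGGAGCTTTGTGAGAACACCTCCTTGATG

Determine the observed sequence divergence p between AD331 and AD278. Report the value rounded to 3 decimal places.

0.219

Mismatches occur at site 1 (A/G), site 7 (C/A), site 9 (A/C), site 12 (A/T), site 16 (G/A), site 25 (G/C), site 26 (G/C).
There are 7 differences over 32 sites, so p = 7/32 = 0.219.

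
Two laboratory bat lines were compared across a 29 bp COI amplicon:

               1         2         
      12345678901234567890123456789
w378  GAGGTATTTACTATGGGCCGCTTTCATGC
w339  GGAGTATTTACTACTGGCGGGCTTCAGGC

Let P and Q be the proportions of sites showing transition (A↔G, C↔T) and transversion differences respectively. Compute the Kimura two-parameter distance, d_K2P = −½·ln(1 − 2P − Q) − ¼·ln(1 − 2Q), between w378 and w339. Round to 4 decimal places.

The sequences differ at positions 2 (A/G, transition), 3 (G/A, transition), 14 (T/C, transition), 15 (G/T, transversion), 19 (C/G, transversion), 21 (C/G, transversion), 22 (T/C, transition), 27 (T/G, transversion).
Of the 8 differences, 4 transitions and 4 transversions over 29 sites: P = 4/29 = 0.137931, Q = 4/29 = 0.137931.
d = −0.5·ln(0.586207) − 0.25·ln(0.724138) = −0.5·(-0.534082) − 0.25·(-0.322773) = 0.3477.

0.3477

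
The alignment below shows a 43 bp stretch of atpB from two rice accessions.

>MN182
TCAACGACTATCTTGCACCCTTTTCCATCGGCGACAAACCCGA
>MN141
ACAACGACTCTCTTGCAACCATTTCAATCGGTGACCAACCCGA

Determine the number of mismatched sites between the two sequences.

Differing sites — 1:T/A; 10:A/C; 18:C/A; 21:T/A; 26:C/A; 32:C/T; 36:A/C.
That gives 7 mismatches out of 43 aligned sites, so the Hamming distance is 7.

7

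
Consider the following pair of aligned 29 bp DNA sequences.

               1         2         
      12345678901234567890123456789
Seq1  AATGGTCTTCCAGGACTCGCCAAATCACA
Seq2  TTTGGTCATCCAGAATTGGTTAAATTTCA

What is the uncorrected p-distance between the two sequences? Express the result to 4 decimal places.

0.3448

The sequences differ at positions 1 (A/T), 2 (A/T), 8 (T/A), 14 (G/A), 16 (C/T), 18 (C/G), 20 (C/T), 21 (C/T), 26 (C/T), 27 (A/T).
There are 10 differences over 29 sites, so p = 10/29 = 0.3448.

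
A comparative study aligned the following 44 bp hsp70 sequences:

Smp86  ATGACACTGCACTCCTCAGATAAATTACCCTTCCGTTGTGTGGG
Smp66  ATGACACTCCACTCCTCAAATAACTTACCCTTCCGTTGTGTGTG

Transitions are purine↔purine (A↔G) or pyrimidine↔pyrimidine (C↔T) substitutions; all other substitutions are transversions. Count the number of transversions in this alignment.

3

Mismatches occur at site 9 (G/C, transversion), site 19 (G/A, transition), site 24 (A/C, transversion), site 43 (G/T, transversion).
Of the 4 differences, 1 transition and 3 transversions, so the answer is 3.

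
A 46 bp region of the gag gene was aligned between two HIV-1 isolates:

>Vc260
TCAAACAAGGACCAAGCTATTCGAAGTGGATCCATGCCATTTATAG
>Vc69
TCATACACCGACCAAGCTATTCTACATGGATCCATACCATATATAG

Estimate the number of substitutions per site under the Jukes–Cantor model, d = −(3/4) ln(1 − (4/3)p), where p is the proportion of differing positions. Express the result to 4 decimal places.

0.1979

Mismatches occur at site 4 (A↔T), site 8 (A↔C), site 9 (G↔C), site 23 (G↔T), site 25 (A↔C), site 26 (G↔A), site 36 (G↔A), site 41 (T↔A).
p = 8/46 = 0.173913.
d = −0.75 · ln(1 − (4/3)·0.173913) = −0.75 · ln(0.768116) = −0.75 · (-0.263815) = 0.1979.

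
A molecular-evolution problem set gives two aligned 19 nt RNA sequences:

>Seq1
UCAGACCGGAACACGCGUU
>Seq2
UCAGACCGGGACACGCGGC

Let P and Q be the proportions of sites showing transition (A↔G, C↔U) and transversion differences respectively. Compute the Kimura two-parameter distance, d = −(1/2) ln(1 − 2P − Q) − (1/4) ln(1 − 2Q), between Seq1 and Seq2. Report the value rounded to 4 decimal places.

Mismatches occur at site 10 (A→G, transition), site 18 (U→G, transversion), site 19 (U→C, transition).
Of the 3 differences, 2 transitions and 1 transversion over 19 sites: P = 2/19 = 0.105263, Q = 1/19 = 0.052632.
d = −0.5·ln(0.736842) − 0.25·ln(0.894736) = −0.5·(-0.305382) − 0.25·(-0.111227) = 0.1805.

0.1805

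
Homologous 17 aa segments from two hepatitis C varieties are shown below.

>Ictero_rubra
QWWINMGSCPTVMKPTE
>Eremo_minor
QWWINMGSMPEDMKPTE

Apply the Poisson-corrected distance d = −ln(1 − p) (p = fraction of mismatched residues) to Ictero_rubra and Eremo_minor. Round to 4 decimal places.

Differing sites — 9:C/M; 11:T/E; 12:V/D.
p = 3/17 = 0.176471.
d = −ln(1 − 0.176471) = −ln(0.823529) = 0.1942.

0.1942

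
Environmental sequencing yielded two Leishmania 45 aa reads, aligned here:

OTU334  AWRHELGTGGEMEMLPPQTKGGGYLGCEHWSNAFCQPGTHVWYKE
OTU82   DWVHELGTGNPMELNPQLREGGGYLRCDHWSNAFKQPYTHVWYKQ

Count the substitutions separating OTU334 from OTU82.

Mismatches occur at site 1 (A→D), site 3 (R→V), site 10 (G→N), site 11 (E→P), site 14 (M→L), site 15 (L→N), site 17 (P→Q), site 18 (Q→L), site 19 (T→R), site 20 (K→E), site 26 (G→R), site 28 (E→D), site 35 (C→K), site 38 (G→Y), site 45 (E→Q).
That gives 15 mismatches out of 45 aligned sites, so the Hamming distance is 15.

15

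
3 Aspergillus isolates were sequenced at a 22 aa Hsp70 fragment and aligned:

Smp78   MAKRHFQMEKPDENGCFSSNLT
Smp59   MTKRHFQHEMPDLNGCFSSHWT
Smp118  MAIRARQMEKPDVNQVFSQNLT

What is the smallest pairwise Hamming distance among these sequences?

6

Pairwise Hamming distances:
  Smp78 vs Smp59: 6
  Smp78 vs Smp118: 7
  Smp59 vs Smp118: 12
The smallest is 6, between Smp78 and Smp59.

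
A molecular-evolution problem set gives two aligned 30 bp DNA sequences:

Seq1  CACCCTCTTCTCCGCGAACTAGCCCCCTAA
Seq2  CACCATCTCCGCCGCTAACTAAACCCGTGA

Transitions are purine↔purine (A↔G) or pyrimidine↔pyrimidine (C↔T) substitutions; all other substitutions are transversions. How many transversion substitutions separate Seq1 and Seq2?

5

Mismatches occur at site 5 (C/A, transversion), site 9 (T/C, transition), site 11 (T/G, transversion), site 16 (G/T, transversion), site 22 (G/A, transition), site 23 (C/A, transversion), site 27 (C/G, transversion), site 29 (A/G, transition).
Of the 8 differences, 3 transitions and 5 transversions, so the answer is 5.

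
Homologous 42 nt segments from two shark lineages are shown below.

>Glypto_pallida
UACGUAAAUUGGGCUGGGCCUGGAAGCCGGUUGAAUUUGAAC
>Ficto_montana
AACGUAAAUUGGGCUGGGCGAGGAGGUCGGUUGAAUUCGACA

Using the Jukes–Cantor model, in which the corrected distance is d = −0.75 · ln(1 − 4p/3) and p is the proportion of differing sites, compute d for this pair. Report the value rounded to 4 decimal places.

0.2197

The sequences differ at positions 1 (U/A), 20 (C/G), 21 (U/A), 25 (A/G), 27 (C/U), 38 (U/C), 41 (A/C), 42 (C/A).
p = 8/42 = 0.190476.
d = −0.75 · ln(1 − (4/3)·0.190476) = −0.75 · ln(0.746032) = −0.75 · (-0.292987) = 0.2197.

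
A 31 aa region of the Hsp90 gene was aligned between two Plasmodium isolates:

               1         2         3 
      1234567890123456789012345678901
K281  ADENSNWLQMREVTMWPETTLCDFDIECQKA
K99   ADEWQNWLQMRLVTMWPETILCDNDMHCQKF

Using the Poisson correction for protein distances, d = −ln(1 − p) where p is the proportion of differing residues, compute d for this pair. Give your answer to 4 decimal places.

Differing sites — 4:N/W; 5:S/Q; 12:E/L; 20:T/I; 24:F/N; 26:I/M; 27:E/H; 31:A/F.
p = 8/31 = 0.258065.
d = −ln(1 − 0.258065) = −ln(0.741935) = 0.2985.

0.2985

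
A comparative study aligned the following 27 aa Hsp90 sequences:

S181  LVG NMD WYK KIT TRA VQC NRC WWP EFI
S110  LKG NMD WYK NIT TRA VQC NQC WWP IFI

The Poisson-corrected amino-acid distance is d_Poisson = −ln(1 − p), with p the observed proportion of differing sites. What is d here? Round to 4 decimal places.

Differing sites — 2:V/K; 10:K/N; 20:R/Q; 25:E/I.
p = 4/27 = 0.148148.
d = −ln(1 − 0.148148) = −ln(0.851852) = 0.1603.

0.1603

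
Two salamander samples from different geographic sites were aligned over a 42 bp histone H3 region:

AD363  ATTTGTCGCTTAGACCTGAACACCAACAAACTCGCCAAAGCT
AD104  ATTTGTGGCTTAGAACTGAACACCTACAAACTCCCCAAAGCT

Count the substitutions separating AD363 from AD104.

4

The sequences differ at positions 7 (C/G), 15 (C/A), 25 (A/T), 34 (G/C).
That gives 4 mismatches out of 42 aligned sites, so the Hamming distance is 4.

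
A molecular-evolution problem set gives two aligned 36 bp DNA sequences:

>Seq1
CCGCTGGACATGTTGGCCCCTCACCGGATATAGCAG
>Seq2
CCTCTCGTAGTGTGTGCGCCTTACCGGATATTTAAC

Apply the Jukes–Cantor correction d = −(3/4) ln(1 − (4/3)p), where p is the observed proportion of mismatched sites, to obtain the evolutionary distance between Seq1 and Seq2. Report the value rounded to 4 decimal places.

The sequences differ at positions 3 (G/T), 6 (G/C), 8 (A/T), 9 (C/A), 10 (A/G), 14 (T/G), 15 (G/T), 18 (C/G), 22 (C/T), 32 (A/T), 33 (G/T), 34 (C/A), 36 (G/C).
p = 13/36 = 0.361111.
d = −0.75 · ln(1 − (4/3)·0.361111) = −0.75 · ln(0.518519) = −0.75 · (-0.656779) = 0.4926.

0.4926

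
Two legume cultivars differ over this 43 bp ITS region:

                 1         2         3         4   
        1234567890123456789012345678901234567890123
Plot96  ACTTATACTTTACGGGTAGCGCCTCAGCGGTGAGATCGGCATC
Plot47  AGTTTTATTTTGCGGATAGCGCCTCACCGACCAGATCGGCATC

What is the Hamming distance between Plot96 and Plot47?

9

Differing sites — 2:C/G; 5:A/T; 8:C/T; 12:A/G; 16:G/A; 27:G/C; 30:G/A; 31:T/C; 32:G/C.
That gives 9 mismatches out of 43 aligned sites, so the Hamming distance is 9.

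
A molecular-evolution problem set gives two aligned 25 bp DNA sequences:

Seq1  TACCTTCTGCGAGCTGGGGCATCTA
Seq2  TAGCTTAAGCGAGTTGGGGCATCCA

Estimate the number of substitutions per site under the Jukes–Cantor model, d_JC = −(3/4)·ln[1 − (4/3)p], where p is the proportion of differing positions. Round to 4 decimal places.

Mismatches occur at site 3 (C/G), site 7 (C/A), site 8 (T/A), site 14 (C/T), site 24 (T/C).
p = 5/25 = 0.200000.
d = −0.75 · ln(1 − (4/3)·0.200000) = −0.75 · ln(0.733333) = −0.75 · (-0.310155) = 0.2326.

0.2326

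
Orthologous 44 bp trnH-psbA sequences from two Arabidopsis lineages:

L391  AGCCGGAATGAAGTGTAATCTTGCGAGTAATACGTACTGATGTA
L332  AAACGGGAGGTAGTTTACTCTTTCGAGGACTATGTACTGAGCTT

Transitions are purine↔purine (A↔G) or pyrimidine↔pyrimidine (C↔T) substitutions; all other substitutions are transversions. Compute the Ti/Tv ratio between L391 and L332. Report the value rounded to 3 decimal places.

Differing sites — 2:G/A (Ti); 3:C/A (Tv); 7:A/G (Ti); 9:T/G (Tv); 11:A/T (Tv); 15:G/T (Tv); 18:A/C (Tv); 23:G/T (Tv); 28:T/G (Tv); 30:A/C (Tv); 33:C/T (Ti); 41:T/G (Tv); 42:G/C (Tv); 44:A/T (Tv).
Of the 14 differences, 3 transitions and 11 transversions, so Ti/Tv = 3/11 = 0.273.

0.273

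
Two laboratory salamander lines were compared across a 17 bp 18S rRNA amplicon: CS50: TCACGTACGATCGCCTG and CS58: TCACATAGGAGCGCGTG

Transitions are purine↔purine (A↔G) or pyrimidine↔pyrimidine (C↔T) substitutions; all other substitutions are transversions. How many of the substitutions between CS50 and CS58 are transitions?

Differing sites — 5:G/A (Ti); 8:C/G (Tv); 11:T/G (Tv); 15:C/G (Tv).
Of the 4 differences, 1 transition and 3 transversions, so the answer is 1.

1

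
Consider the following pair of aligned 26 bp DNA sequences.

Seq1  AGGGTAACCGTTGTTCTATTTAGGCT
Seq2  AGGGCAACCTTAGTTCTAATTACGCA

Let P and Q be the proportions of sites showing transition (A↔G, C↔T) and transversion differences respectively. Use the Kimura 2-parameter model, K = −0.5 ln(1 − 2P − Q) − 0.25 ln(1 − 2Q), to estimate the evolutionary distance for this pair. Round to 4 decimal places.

Differing sites — 5:T/C (Ti); 10:G/T (Tv); 12:T/A (Tv); 19:T/A (Tv); 23:G/C (Tv); 26:T/A (Tv).
Of the 6 differences, 1 transition and 5 transversions over 26 sites: P = 1/26 = 0.038462, Q = 5/26 = 0.192308.
d = −0.5·ln(0.730768) − 0.25·ln(0.615384) = −0.5·(-0.313659) − 0.25·(-0.485509) = 0.2782.

0.2782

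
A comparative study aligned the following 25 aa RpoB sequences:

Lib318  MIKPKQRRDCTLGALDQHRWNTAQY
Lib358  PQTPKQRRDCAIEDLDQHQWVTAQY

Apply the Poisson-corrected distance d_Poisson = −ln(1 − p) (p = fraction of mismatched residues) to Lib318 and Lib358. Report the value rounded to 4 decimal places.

Mismatches occur at site 1 (M↔P), site 2 (I↔Q), site 3 (K↔T), site 11 (T↔A), site 12 (L↔I), site 13 (G↔E), site 14 (A↔D), site 19 (R↔Q), site 21 (N↔V).
p = 9/25 = 0.360000.
d = −ln(1 − 0.360000) = −ln(0.640000) = 0.4463.

0.4463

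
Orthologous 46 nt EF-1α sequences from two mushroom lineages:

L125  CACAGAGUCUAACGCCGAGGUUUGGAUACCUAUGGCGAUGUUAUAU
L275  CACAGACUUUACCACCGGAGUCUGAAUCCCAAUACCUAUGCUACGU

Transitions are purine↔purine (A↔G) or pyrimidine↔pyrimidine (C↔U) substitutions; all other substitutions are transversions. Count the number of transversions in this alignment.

Differing sites — 7:G/C (Tv); 9:C/U (Ti); 12:A/C (Tv); 14:G/A (Ti); 18:A/G (Ti); 19:G/A (Ti); 22:U/C (Ti); 25:G/A (Ti); 28:A/C (Tv); 31:U/A (Tv); 34:G/A (Ti); 35:G/C (Tv); 37:G/U (Tv); 41:U/C (Ti); 44:U/C (Ti); 45:A/G (Ti).
Of the 16 differences, 10 transitions and 6 transversions, so the answer is 6.

6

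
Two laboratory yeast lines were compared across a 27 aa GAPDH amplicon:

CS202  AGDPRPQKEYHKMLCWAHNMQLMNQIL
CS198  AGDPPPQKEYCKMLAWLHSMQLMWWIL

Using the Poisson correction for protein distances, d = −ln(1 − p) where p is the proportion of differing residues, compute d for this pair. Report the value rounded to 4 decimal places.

Mismatches occur at site 5 (R↔P), site 11 (H↔C), site 15 (C↔A), site 17 (A↔L), site 19 (N↔S), site 24 (N↔W), site 25 (Q↔W).
p = 7/27 = 0.259259.
d = −ln(1 − 0.259259) = −ln(0.740741) = 0.3001.

0.3001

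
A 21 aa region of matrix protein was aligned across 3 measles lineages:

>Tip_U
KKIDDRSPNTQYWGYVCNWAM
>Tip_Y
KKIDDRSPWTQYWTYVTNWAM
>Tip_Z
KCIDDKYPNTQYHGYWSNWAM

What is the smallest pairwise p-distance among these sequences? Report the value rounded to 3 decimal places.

0.143

Pairwise Hamming distances:
  Tip_U vs Tip_Y: 3
  Tip_U vs Tip_Z: 6
  Tip_Y vs Tip_Z: 8
The smallest is 3 mismatches, between Tip_U and Tip_Y; p = 3/21 = 0.143.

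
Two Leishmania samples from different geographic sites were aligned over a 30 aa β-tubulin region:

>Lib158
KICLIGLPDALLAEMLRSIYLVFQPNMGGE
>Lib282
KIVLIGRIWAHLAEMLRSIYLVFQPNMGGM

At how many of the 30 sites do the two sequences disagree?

Differing sites — 3:C/V; 7:L/R; 8:P/I; 9:D/W; 11:L/H; 30:E/M.
That gives 6 mismatches out of 30 aligned sites, so the Hamming distance is 6.

6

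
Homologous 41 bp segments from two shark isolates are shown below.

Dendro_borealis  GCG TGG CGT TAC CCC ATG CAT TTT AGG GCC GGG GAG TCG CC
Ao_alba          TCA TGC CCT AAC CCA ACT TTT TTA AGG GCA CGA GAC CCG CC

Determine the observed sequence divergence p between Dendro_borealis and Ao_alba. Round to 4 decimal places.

0.3902

Mismatches occur at site 1 (G/T), site 3 (G/A), site 6 (G/C), site 8 (G/C), site 10 (T/A), site 15 (C/A), site 17 (T/C), site 18 (G/T), site 19 (C/T), site 20 (A/T), site 24 (T/A), site 30 (C/A), site 31 (G/C), site 33 (G/A), site 36 (G/C), site 37 (T/C).
There are 16 differences over 41 sites, so p = 16/41 = 0.3902.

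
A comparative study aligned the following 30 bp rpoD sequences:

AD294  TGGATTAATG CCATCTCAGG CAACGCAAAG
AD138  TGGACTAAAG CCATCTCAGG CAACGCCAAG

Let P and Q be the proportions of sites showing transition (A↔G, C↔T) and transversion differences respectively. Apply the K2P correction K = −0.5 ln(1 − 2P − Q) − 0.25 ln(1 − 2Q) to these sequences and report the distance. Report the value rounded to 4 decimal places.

Differing sites — 5:T/C (Ti); 9:T/A (Tv); 27:A/C (Tv).
Of the 3 differences, 1 transition and 2 transversions over 30 sites: P = 1/30 = 0.033333, Q = 2/30 = 0.066667.
d = −0.5·ln(0.866667) − 0.25·ln(0.866666) = −0.5·(-0.143100) − 0.25·(-0.143102) = 0.1073.

0.1073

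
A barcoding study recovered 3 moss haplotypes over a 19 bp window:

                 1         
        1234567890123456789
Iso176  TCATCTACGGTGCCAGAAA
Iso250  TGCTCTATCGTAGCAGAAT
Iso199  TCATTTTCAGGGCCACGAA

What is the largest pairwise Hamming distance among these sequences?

12

Pairwise Hamming distances:
  Iso176 vs Iso250: 7
  Iso176 vs Iso199: 6
  Iso250 vs Iso199: 12
The largest is 12, between Iso250 and Iso199.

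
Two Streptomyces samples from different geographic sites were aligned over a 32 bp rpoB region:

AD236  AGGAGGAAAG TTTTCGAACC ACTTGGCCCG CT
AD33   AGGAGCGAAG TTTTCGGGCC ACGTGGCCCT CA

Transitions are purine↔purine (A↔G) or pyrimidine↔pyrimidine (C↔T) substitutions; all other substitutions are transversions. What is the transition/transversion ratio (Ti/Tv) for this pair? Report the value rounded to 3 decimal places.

Mismatches occur at site 6 (G/C, transversion), site 7 (A/G, transition), site 17 (A/G, transition), site 18 (A/G, transition), site 23 (T/G, transversion), site 30 (G/T, transversion), site 32 (T/A, transversion).
Of the 7 differences, 3 transitions and 4 transversions, so Ti/Tv = 3/4 = 0.750.

0.750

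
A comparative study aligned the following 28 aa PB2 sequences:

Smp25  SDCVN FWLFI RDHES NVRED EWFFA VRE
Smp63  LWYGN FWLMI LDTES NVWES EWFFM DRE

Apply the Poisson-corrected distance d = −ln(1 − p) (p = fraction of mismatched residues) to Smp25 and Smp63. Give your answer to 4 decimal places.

Mismatches occur at site 1 (S/L), site 2 (D/W), site 3 (C/Y), site 4 (V/G), site 9 (F/M), site 11 (R/L), site 13 (H/T), site 18 (R/W), site 20 (D/S), site 25 (A/M), site 26 (V/D).
p = 11/28 = 0.392857.
d = −ln(1 − 0.392857) = −ln(0.607143) = 0.4990.

0.4990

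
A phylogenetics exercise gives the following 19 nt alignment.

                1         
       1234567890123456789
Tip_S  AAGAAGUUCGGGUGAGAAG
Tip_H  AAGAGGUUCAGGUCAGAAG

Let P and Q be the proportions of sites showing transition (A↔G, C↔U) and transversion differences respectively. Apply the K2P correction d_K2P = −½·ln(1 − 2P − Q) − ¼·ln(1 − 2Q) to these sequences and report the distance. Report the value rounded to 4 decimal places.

Differing sites — 5:A/G (Ti); 10:G/A (Ti); 14:G/C (Tv).
Of the 3 differences, 2 transitions and 1 transversion over 19 sites: P = 2/19 = 0.105263, Q = 1/19 = 0.052632.
d = −0.5·ln(0.736842) − 0.25·ln(0.894736) = −0.5·(-0.305382) − 0.25·(-0.111227) = 0.1805.

0.1805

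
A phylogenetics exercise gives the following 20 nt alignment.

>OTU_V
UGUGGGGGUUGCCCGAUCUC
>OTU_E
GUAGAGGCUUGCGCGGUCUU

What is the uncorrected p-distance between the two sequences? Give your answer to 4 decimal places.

Mismatches occur at site 1 (U/G), site 2 (G/U), site 3 (U/A), site 5 (G/A), site 8 (G/C), site 13 (C/G), site 16 (A/G), site 20 (C/U).
There are 8 differences over 20 sites, so p = 8/20 = 0.4000.

0.4000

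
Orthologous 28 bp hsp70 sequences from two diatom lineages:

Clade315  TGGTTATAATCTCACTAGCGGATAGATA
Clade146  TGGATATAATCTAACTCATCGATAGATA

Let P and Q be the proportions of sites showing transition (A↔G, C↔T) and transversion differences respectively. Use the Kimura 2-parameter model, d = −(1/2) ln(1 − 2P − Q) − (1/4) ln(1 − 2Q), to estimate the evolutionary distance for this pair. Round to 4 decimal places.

0.2524

Differing sites — 4:T/A (Tv); 13:C/A (Tv); 17:A/C (Tv); 18:G/A (Ti); 19:C/T (Ti); 20:G/C (Tv).
Of the 6 differences, 2 transitions and 4 transversions over 28 sites: P = 2/28 = 0.071429, Q = 4/28 = 0.142857.
d = −0.5·ln(0.714285) − 0.25·ln(0.714286) = −0.5·(-0.336473) − 0.25·(-0.336472) = 0.2524.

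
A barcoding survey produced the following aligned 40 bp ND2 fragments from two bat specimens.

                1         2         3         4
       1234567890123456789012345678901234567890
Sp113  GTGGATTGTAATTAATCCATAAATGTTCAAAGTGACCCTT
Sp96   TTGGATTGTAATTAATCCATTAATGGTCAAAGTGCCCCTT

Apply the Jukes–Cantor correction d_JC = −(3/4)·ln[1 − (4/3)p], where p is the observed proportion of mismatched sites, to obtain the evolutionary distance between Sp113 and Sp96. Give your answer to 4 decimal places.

Differing sites — 1:G/T; 21:A/T; 26:T/G; 35:A/C.
p = 4/40 = 0.100000.
d = −0.75 · ln(1 − (4/3)·0.100000) = −0.75 · ln(0.866667) = −0.75 · (-0.143100) = 0.1073.

0.1073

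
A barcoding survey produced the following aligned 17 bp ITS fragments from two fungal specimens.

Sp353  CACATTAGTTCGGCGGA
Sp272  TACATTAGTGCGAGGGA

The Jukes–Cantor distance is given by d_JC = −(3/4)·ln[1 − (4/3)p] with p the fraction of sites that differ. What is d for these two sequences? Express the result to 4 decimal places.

0.2824

Differing sites — 1:C/T; 10:T/G; 13:G/A; 14:C/G.
p = 4/17 = 0.235294.
d = −0.75 · ln(1 − (4/3)·0.235294) = −0.75 · ln(0.686275) = −0.75 · (-0.376477) = 0.2824.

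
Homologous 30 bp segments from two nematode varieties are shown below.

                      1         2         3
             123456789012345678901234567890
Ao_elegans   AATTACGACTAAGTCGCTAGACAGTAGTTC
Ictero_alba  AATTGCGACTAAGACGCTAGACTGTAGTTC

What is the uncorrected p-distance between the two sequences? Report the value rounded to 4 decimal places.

Differing sites — 5:A/G; 14:T/A; 23:A/T.
There are 3 differences over 30 sites, so p = 3/30 = 0.1000.

0.1000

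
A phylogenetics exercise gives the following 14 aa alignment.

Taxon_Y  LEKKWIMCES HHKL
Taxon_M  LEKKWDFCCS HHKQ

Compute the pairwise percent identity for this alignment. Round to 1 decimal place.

Mismatches occur at site 6 (I/D), site 7 (M/F), site 9 (E/C), site 14 (L/Q).
10 of the 14 sites match, so the percent identity is 10/14 × 100 = 71.4%.

71.4%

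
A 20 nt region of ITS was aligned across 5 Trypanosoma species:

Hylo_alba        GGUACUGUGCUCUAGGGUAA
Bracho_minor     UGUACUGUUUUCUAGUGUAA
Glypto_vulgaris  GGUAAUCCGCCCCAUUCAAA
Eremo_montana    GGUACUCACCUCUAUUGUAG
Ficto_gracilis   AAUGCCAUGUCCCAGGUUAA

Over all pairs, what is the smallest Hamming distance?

Pairwise Hamming distances:
  Hylo_alba vs Bracho_minor: 4
  Hylo_alba vs Glypto_vulgaris: 9
  Hylo_alba vs Eremo_montana: 6
  Hylo_alba vs Ficto_gracilis: 9
  Bracho_minor vs Glypto_vulgaris: 11
  Bracho_minor vs Eremo_montana: 7
  Bracho_minor vs Ficto_gracilis: 10
  Glypto_vulgaris vs Eremo_montana: 8
  Glypto_vulgaris vs Ficto_gracilis: 12
  Eremo_montana vs Ficto_gracilis: 14
The smallest is 4, between Hylo_alba and Bracho_minor.

4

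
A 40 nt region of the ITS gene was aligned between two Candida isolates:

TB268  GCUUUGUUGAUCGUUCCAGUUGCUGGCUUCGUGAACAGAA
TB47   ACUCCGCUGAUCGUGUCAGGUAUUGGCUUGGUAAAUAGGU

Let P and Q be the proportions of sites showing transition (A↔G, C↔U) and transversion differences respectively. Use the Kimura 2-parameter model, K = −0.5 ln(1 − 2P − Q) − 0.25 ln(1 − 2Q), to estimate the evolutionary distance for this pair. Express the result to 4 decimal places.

0.5139

The sequences differ at positions 1 (G/A, transition), 4 (U/C, transition), 5 (U/C, transition), 7 (U/C, transition), 15 (U/G, transversion), 16 (C/U, transition), 20 (U/G, transversion), 22 (G/A, transition), 23 (C/U, transition), 30 (C/G, transversion), 33 (G/A, transition), 36 (C/U, transition), 39 (A/G, transition), 40 (A/U, transversion).
Of the 14 differences, 10 transitions and 4 transversions over 40 sites: P = 10/40 = 0.250000, Q = 4/40 = 0.100000.
d = −0.5·ln(0.400000) − 0.25·ln(0.800000) = −0.5·(-0.916291) − 0.25·(-0.223144) = 0.5139.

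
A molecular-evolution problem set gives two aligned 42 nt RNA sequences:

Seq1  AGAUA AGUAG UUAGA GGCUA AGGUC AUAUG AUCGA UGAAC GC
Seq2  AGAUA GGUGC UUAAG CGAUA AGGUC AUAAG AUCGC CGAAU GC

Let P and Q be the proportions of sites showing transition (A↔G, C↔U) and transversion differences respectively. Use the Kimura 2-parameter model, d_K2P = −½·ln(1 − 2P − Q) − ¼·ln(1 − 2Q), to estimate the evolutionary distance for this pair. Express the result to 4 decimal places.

The sequences differ at positions 6 (A/G, transition), 9 (A/G, transition), 10 (G/C, transversion), 14 (G/A, transition), 15 (A/G, transition), 16 (G/C, transversion), 18 (C/A, transversion), 29 (U/A, transversion), 35 (A/C, transversion), 36 (U/C, transition), 40 (C/U, transition).
Of the 11 differences, 6 transitions and 5 transversions over 42 sites: P = 6/42 = 0.142857, Q = 5/42 = 0.119048.
d = −0.5·ln(0.595238) − 0.25·ln(0.761904) = −0.5·(-0.518794) − 0.25·(-0.271935) = 0.3274.

0.3274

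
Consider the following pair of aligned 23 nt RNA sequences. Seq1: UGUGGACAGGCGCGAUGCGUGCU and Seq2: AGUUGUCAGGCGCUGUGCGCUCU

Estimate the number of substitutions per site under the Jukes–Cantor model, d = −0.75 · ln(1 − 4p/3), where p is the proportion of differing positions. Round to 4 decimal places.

The sequences differ at positions 1 (U/A), 4 (G/U), 6 (A/U), 14 (G/U), 15 (A/G), 20 (U/C), 21 (G/U).
p = 7/23 = 0.304348.
d = −0.75 · ln(1 − (4/3)·0.304348) = −0.75 · ln(0.594203) = −0.75 · (-0.520534) = 0.3904.

0.3904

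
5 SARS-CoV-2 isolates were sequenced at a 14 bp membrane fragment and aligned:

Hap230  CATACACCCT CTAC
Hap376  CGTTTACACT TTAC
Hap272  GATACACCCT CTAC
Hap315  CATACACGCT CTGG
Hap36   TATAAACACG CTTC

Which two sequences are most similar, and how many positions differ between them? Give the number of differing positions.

1

Pairwise Hamming distances:
  Hap230 vs Hap376: 5
  Hap230 vs Hap272: 1
  Hap230 vs Hap315: 3
  Hap230 vs Hap36: 5
  Hap376 vs Hap272: 6
  Hap376 vs Hap315: 7
  Hap376 vs Hap36: 7
  Hap272 vs Hap315: 4
  Hap272 vs Hap36: 5
  Hap315 vs Hap36: 6
The smallest is 1, between Hap230 and Hap272.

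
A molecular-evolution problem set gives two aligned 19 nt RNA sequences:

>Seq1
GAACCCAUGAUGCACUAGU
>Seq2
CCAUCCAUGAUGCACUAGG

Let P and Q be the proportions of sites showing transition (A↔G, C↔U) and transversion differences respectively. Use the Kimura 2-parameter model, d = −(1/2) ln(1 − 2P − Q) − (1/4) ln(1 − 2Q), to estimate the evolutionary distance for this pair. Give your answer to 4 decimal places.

0.2476

The sequences differ at positions 1 (G/C, transversion), 2 (A/C, transversion), 4 (C/U, transition), 19 (U/G, transversion).
Of the 4 differences, 1 transition and 3 transversions over 19 sites: P = 1/19 = 0.052632, Q = 3/19 = 0.157895.
d = −0.5·ln(0.736841) − 0.25·ln(0.684210) = −0.5·(-0.305383) − 0.25·(-0.379490) = 0.2476.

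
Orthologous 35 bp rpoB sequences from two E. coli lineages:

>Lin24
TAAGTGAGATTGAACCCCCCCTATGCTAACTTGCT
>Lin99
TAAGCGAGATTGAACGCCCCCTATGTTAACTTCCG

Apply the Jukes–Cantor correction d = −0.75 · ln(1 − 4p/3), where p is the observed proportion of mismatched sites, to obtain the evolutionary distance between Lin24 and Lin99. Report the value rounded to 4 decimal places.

0.1585

Differing sites — 5:T/C; 16:C/G; 26:C/T; 33:G/C; 35:T/G.
p = 5/35 = 0.142857.
d = −0.75 · ln(1 − (4/3)·0.142857) = −0.75 · ln(0.809524) = −0.75 · (-0.211309) = 0.1585.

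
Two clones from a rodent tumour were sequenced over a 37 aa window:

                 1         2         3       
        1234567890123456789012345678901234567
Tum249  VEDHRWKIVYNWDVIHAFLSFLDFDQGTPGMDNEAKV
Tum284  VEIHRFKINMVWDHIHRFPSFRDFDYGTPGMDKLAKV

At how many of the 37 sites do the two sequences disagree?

12

The sequences differ at positions 3 (D/I), 6 (W/F), 9 (V/N), 10 (Y/M), 11 (N/V), 14 (V/H), 17 (A/R), 19 (L/P), 22 (L/R), 26 (Q/Y), 33 (N/K), 34 (E/L).
That gives 12 mismatches out of 37 aligned sites, so the Hamming distance is 12.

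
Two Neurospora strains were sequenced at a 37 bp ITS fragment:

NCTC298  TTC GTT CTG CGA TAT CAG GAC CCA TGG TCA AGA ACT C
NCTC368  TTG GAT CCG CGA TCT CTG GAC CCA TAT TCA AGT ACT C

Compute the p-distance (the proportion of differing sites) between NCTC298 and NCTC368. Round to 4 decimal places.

Mismatches occur at site 3 (C→G), site 5 (T→A), site 8 (T→C), site 14 (A→C), site 17 (A→T), site 26 (G→A), site 27 (G→T), site 33 (A→T).
There are 8 differences over 37 sites, so p = 8/37 = 0.2162.

0.2162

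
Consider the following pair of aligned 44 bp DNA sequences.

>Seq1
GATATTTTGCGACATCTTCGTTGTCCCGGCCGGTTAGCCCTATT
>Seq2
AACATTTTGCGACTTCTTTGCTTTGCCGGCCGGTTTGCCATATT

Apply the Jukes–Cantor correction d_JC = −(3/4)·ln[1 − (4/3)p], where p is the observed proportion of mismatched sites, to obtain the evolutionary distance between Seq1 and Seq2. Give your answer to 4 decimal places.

Differing sites — 1:G/A; 3:T/C; 14:A/T; 19:C/T; 21:T/C; 23:G/T; 25:C/G; 36:A/T; 40:C/A.
p = 9/44 = 0.204545.
d = −0.75 · ln(1 − (4/3)·0.204545) = −0.75 · ln(0.727273) = −0.75 · (-0.318453) = 0.2388.

0.2388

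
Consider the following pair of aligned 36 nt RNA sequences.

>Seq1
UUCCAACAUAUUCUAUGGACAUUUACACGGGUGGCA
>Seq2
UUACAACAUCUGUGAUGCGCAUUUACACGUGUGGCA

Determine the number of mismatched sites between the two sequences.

8

Differing sites — 3:C/A; 10:A/C; 12:U/G; 13:C/U; 14:U/G; 18:G/C; 19:A/G; 30:G/U.
That gives 8 mismatches out of 36 aligned sites, so the Hamming distance is 8.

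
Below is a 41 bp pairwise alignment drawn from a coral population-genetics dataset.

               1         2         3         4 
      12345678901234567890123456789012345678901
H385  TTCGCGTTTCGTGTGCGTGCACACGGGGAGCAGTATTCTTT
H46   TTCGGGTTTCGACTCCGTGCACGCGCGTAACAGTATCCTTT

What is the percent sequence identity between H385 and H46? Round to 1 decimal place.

78.0%

The sequences differ at positions 5 (C/G), 12 (T/A), 13 (G/C), 15 (G/C), 23 (A/G), 26 (G/C), 28 (G/T), 30 (G/A), 37 (T/C).
32 of the 41 sites match, so the percent identity is 32/41 × 100 = 78.0%.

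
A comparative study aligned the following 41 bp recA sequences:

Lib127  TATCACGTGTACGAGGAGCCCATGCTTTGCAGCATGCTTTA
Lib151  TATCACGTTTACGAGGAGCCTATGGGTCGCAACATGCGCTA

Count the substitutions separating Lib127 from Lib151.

Mismatches occur at site 9 (G/T), site 21 (C/T), site 25 (C/G), site 26 (T/G), site 28 (T/C), site 32 (G/A), site 38 (T/G), site 39 (T/C).
That gives 8 mismatches out of 41 aligned sites, so the Hamming distance is 8.

8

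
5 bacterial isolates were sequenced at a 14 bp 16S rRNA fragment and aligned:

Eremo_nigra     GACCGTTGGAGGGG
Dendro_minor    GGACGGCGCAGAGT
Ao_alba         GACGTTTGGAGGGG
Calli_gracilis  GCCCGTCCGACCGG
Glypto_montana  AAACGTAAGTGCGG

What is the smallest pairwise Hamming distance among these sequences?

Pairwise Hamming distances:
  Eremo_nigra vs Dendro_minor: 7
  Eremo_nigra vs Ao_alba: 2
  Eremo_nigra vs Calli_gracilis: 5
  Eremo_nigra vs Glypto_montana: 6
  Dendro_minor vs Ao_alba: 9
  Dendro_minor vs Calli_gracilis: 8
  Dendro_minor vs Glypto_montana: 9
  Ao_alba vs Calli_gracilis: 7
  Ao_alba vs Glypto_montana: 8
  Calli_gracilis vs Glypto_montana: 7
The smallest is 2, between Eremo_nigra and Ao_alba.

2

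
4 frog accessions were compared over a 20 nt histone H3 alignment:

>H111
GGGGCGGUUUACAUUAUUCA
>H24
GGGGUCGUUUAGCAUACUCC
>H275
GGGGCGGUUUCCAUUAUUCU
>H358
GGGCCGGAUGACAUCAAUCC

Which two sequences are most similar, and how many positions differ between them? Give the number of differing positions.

2

Pairwise Hamming distances:
  H111 vs H24: 7
  H111 vs H275: 2
  H111 vs H358: 6
  H24 vs H275: 8
  H24 vs H358: 10
  H275 vs H358: 7
The smallest is 2, between H111 and H275.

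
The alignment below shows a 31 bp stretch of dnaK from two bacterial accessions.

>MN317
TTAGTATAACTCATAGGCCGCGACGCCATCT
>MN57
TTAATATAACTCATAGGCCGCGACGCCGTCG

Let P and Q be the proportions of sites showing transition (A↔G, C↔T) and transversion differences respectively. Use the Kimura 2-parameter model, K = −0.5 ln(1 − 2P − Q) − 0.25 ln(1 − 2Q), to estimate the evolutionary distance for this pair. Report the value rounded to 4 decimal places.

0.1046

Differing sites — 4:G/A (Ti); 28:A/G (Ti); 31:T/G (Tv).
Of the 3 differences, 2 transitions and 1 transversion over 31 sites: P = 2/31 = 0.064516, Q = 1/31 = 0.032258.
d = −0.5·ln(0.838710) − 0.25·ln(0.935484) = −0.5·(-0.175890) − 0.25·(-0.066691) = 0.1046.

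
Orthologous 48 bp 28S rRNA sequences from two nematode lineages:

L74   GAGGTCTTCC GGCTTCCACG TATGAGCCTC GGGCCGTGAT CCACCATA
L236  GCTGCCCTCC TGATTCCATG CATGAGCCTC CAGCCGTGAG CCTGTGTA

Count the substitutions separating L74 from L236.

15

The sequences differ at positions 2 (A/C), 3 (G/T), 5 (T/C), 7 (T/C), 11 (G/T), 13 (C/A), 19 (C/T), 21 (T/C), 31 (G/C), 32 (G/A), 40 (T/G), 43 (A/T), 44 (C/G), 45 (C/T), 46 (A/G).
That gives 15 mismatches out of 48 aligned sites, so the Hamming distance is 15.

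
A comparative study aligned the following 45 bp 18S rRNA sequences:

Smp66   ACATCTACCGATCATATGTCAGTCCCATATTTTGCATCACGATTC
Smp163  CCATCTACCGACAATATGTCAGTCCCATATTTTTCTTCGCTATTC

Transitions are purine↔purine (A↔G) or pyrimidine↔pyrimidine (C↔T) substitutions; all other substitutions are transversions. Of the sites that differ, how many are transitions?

2

The sequences differ at positions 1 (A/C, transversion), 12 (T/C, transition), 13 (C/A, transversion), 34 (G/T, transversion), 36 (A/T, transversion), 39 (A/G, transition), 41 (G/T, transversion).
Of the 7 differences, 2 transitions and 5 transversions, so the answer is 2.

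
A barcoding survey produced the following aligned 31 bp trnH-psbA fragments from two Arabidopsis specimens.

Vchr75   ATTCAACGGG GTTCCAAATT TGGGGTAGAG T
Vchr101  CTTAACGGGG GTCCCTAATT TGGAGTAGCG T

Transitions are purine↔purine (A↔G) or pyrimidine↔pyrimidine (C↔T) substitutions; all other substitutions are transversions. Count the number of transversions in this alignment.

6

Mismatches occur at site 1 (A↔C, transversion), site 4 (C↔A, transversion), site 6 (A↔C, transversion), site 7 (C↔G, transversion), site 13 (T↔C, transition), site 16 (A↔T, transversion), site 24 (G↔A, transition), site 29 (A↔C, transversion).
Of the 8 differences, 2 transitions and 6 transversions, so the answer is 6.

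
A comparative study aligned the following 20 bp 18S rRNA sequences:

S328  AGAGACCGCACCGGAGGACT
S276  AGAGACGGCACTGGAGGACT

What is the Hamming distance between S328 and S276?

2

The sequences differ at positions 7 (C/G), 12 (C/T).
That gives 2 mismatches out of 20 aligned sites, so the Hamming distance is 2.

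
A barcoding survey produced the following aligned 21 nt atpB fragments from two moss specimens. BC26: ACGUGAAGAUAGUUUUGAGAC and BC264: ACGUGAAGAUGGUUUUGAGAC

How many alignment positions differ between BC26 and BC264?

1

Differing sites — 11:A/G.
That gives 1 mismatch out of 21 aligned sites, so the Hamming distance is 1.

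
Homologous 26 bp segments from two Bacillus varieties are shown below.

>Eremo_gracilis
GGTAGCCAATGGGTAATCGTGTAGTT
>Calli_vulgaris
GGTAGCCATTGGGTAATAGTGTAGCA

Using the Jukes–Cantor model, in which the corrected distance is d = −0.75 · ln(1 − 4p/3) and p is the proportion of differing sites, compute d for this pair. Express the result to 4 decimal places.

0.1722

The sequences differ at positions 9 (A/T), 18 (C/A), 25 (T/C), 26 (T/A).
p = 4/26 = 0.153846.
d = −0.75 · ln(1 − (4/3)·0.153846) = −0.75 · ln(0.794872) = −0.75 · (-0.229574) = 0.1722.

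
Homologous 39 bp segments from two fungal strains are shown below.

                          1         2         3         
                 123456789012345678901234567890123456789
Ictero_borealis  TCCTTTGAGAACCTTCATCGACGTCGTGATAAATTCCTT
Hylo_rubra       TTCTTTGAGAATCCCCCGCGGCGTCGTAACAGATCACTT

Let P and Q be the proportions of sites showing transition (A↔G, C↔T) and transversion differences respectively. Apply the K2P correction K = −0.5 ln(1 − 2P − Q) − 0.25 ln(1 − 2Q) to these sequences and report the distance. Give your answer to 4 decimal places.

0.4284

Differing sites — 2:C/T (Ti); 12:C/T (Ti); 14:T/C (Ti); 15:T/C (Ti); 17:A/C (Tv); 18:T/G (Tv); 21:A/G (Ti); 28:G/A (Ti); 30:T/C (Ti); 32:A/G (Ti); 35:T/C (Ti); 36:C/A (Tv).
Of the 12 differences, 9 transitions and 3 transversions over 39 sites: P = 9/39 = 0.230769, Q = 3/39 = 0.076923.
d = −0.5·ln(0.461539) − 0.25·ln(0.846154) = −0.5·(-0.773189) − 0.25·(-0.167054) = 0.4284.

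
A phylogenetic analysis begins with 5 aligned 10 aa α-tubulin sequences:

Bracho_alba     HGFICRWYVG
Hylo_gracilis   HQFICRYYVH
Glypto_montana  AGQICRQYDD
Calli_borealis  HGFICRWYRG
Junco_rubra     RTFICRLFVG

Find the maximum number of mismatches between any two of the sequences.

Pairwise Hamming distances:
  Bracho_alba vs Hylo_gracilis: 3
  Bracho_alba vs Glypto_montana: 5
  Bracho_alba vs Calli_borealis: 1
  Bracho_alba vs Junco_rubra: 4
  Hylo_gracilis vs Glypto_montana: 6
  Hylo_gracilis vs Calli_borealis: 4
  Hylo_gracilis vs Junco_rubra: 5
  Glypto_montana vs Calli_borealis: 5
  Glypto_montana vs Junco_rubra: 7
  Calli_borealis vs Junco_rubra: 5
The largest is 7, between Glypto_montana and Junco_rubra.

7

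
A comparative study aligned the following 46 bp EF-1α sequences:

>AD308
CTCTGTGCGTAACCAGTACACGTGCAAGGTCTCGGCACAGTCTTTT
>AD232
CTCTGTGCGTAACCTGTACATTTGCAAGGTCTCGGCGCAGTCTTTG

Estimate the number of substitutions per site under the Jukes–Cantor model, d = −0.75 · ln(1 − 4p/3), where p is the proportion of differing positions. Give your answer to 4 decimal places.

0.1174

Mismatches occur at site 15 (A↔T), site 21 (C↔T), site 22 (G↔T), site 37 (A↔G), site 46 (T↔G).
p = 5/46 = 0.108696.
d = −0.75 · ln(1 − (4/3)·0.108696) = −0.75 · ln(0.855072) = −0.75 · (-0.156570) = 0.1174.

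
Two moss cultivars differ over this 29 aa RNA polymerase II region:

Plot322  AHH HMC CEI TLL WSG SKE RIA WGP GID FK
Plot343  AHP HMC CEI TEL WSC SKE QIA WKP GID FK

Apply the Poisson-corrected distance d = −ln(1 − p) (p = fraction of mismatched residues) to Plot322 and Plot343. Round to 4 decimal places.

0.1892

Mismatches occur at site 3 (H↔P), site 11 (L↔E), site 15 (G↔C), site 19 (R↔Q), site 23 (G↔K).
p = 5/29 = 0.172414.
d = −ln(1 − 0.172414) = −ln(0.827586) = 0.1892.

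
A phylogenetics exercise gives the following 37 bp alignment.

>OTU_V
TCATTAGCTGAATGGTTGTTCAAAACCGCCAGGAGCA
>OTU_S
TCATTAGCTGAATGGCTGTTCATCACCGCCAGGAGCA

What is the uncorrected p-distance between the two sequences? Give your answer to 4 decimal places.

Mismatches occur at site 16 (T/C), site 23 (A/T), site 24 (A/C).
There are 3 differences over 37 sites, so p = 3/37 = 0.0811.

0.0811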